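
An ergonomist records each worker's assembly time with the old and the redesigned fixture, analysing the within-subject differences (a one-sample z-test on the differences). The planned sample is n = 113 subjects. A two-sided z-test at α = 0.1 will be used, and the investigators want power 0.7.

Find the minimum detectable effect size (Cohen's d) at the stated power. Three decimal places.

Need Φ(δ − 1.645) = 0.7, so δ = 1.645 + 0.524 = 2.169.
(The second rejection-region term Φ(−δ − z_{α/2}) is negligible and dropped.)
δ = d·√n ⇒ d = δ/√n = 2.169/√113 = 0.2041.

d ≈ 0.204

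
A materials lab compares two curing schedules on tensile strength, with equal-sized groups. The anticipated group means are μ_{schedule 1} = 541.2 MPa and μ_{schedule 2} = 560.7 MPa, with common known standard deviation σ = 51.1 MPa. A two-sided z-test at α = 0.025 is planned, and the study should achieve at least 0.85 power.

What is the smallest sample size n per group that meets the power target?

n = 148 per group

Standardized effect: d = |μ_{schedule 1} − μ_{schedule 2}| / σ = |541.2 − 560.7| / 51.1 = 0.3816
Set Φ(δ − 2.241) = 0.85; then δ − 2.241 = Φ⁻¹(0.85) = 1.036, giving δ = 3.278.
(The Φ(−δ − z_{α/2}) term is vanishingly small for δ > 0 and is dropped in the standard sample-size formula.)
δ = d·√(n/2) ⇒ n = 2(δ/d)² = 2 × (3.278 / 0.3816)² = 147.56.
Rounding up, n = 148 per group.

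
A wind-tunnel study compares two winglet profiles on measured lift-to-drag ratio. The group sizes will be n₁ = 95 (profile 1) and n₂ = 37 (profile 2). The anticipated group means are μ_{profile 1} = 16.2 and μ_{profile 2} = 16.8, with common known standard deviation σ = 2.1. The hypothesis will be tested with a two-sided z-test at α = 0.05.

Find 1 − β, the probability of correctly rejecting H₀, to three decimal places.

Standardized effect: d = |μ_{profile 1} − μ_{profile 2}| / σ = |16.2 − 16.8| / 2.1 = 0.2857
Noncentrality parameter: δ = d / √(1/n₁ + 1/n₂) = 0.2857 / √(1/95 + 1/37) = 1.4744
Critical value for a two-sided test at α = 0.05: z_{α/2} = 1.960.
Power = Φ(δ − 1.960) + Φ(−δ − 1.960) = Φ(-0.486) + Φ(-3.434) = 0.3136 + 0.0003 = 0.3139.

Power ≈ 0.314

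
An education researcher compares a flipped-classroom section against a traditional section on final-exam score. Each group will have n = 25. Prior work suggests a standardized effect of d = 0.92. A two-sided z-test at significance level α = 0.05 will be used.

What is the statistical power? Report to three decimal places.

Noncentrality parameter: λ = d·√(n/2) = 0.92 × √(25/2) = 3.2527
Critical value for a two-sided test at α = 0.05: z_{α/2} = 1.960.
Power = Φ(λ − 1.960) + Φ(−λ − 1.960) = Φ(1.293) + Φ(-5.213) = 0.9019 + 0.0000 = 0.9019.

Power ≈ 0.902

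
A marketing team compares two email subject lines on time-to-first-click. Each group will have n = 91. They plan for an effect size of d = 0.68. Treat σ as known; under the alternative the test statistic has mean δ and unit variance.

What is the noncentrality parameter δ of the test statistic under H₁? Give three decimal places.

δ = d·√(n/2) = 0.68 × √(91/2) = 4.5869

δ ≈ 4.587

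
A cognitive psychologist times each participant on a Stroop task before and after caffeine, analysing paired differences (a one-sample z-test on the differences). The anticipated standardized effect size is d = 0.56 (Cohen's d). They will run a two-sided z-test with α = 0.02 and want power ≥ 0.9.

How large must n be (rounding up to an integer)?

n = 42

For power 0.9 need Φ(δ − z_{0.01}) = 0.9, so δ = z_{0.01} + z_{0.10} = 2.326 + 1.282 = 3.608.
(The Φ(−δ − z_{α/2}) term is vanishingly small for δ > 0 and is dropped in the standard sample-size formula.)
δ = d·√n ⇒ n = (δ/d)² = (3.608 / 0.56)² = 41.51.
Rounding up, n = 42.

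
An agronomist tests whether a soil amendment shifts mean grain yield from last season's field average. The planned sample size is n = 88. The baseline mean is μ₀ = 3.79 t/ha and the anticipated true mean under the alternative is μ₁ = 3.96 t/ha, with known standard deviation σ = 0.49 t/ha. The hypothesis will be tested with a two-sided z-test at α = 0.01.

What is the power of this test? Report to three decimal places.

Power ≈ 0.751

Standardized effect: d = |μ₁ − μ₀| / σ = |3.96 − 3.79| / 0.49 = 0.3469
Noncentrality parameter: δ = d·√n = 0.3469 × √88 = 3.2546
Two-sided α = 0.01 → critical value z_{0.005} = 2.576.
Power = Φ(δ − 2.576) + Φ(−δ − 2.576) = Φ(0.679) + Φ(-5.830) = 0.7514 + 0.0000 = 0.7514.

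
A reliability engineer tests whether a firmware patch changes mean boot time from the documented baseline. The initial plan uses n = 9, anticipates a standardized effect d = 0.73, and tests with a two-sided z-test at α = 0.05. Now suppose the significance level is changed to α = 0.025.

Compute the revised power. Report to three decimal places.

δ = d·√n = 0.73 × √9 = 2.1900 (unchanged). New critical value: z_{0.0125} = 2.241.
Revised power = Φ(δ − 2.241) + Φ(−δ − 2.241) = Φ(-0.051) + Φ(-4.431) = 0.4795 + 0.0000 = 0.4795.

Power ≈ 0.480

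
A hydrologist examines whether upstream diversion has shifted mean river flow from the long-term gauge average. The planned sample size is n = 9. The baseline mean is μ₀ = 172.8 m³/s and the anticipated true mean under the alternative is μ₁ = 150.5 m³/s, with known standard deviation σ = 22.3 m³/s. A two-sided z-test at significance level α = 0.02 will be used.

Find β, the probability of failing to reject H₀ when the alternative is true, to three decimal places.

Standardized effect: d = |μ₁ − μ₀| / σ = |150.5 − 172.8| / 22.3 = 1.0000
Noncentrality parameter: δ = d·√n = 1.0000 × √9 = 3.0000
Critical value for a two-sided test at α = 0.02: z_{α/2} = 2.326.
Power = Φ(δ − 2.326) + Φ(−δ − 2.326) = Φ(0.674) + Φ(-5.326) = 0.7497 + 0.0000 = 0.7497.
Type II error: β = 1 − power = 1 − 0.7497 = 0.2503.

β ≈ 0.250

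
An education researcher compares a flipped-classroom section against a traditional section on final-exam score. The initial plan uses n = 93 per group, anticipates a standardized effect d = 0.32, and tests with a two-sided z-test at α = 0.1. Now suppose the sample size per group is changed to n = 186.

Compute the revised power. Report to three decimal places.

With n = 186 per group: δ = d·√(n/2) = 0.32 × √(186/2) = 3.0860. Critical value z_{0.05} = 1.645.
Revised power = Φ(δ − 1.645) + Φ(−δ − 1.645) = Φ(1.441) + Φ(-4.731) = 0.9252 + 0.0000 = 0.9252.

Power ≈ 0.925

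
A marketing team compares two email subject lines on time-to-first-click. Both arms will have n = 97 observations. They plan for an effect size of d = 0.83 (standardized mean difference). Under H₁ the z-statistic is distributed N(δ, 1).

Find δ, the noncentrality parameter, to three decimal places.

δ ≈ 5.780

The noncentrality parameter scales effect size by the design's sample-size factor: δ = d·√(n/2) = 0.83 × √(97/2) = 5.7803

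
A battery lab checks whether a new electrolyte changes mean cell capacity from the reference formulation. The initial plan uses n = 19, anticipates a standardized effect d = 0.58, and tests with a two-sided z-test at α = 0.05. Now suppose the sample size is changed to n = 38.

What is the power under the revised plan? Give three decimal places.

With n = 38: δ = d·√n = 0.58 × √38 = 3.5754. Critical value z_{0.025} = 1.960.
Revised power = Φ(δ − 1.960) + Φ(−δ − 1.960) = Φ(1.615) + Φ(-5.535) = 0.9469 + 0.0000 = 0.9469.

Power ≈ 0.947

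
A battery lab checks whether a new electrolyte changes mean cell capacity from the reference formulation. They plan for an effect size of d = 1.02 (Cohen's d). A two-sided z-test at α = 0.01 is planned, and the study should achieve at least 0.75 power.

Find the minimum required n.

n = 11

Set Φ(δ − 2.576) = 0.75; then δ − 2.576 = Φ⁻¹(0.75) = 0.674, giving δ = 3.250.
(Ignoring the negligible lower-tail rejection probability gives the usual closed-form inversion.)
δ = d·√n ⇒ n = (δ/d)² = (3.250 / 1.02)² = 10.15.
Rounding up, n = 11.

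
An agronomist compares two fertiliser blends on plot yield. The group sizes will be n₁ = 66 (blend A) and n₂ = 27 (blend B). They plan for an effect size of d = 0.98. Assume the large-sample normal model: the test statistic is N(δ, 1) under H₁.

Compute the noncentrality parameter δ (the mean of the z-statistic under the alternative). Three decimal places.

The noncentrality parameter scales effect size by the design's sample-size factor: δ = d / √(1/n₁ + 1/n₂) = 0.98 / √(1/66 + 1/27) = 4.2898

δ ≈ 4.290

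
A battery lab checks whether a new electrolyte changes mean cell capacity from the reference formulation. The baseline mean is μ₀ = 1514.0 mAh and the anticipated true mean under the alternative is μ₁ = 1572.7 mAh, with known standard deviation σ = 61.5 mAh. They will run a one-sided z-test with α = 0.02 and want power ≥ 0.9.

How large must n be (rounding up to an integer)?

Standardized effect: d = |μ₁ − μ₀| / σ = |1572.7 − 1514.0| / 61.5 = 0.9545
For power 0.9 need Φ(δ − z_{0.02}) = 0.9, so δ = z_{0.02} + z_{0.10} = 2.054 + 1.282 = 3.335.
δ = d·√n ⇒ n = (δ/d)² = (3.335 / 0.9545)² = 12.21.
Round up to the next whole unit.

n = 13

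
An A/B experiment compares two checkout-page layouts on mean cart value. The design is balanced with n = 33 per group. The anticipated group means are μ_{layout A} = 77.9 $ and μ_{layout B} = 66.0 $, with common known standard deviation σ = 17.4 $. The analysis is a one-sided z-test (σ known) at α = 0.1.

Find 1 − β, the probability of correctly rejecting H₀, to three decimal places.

Standardized effect: d = |μ_{layout A} − μ_{layout B}| / σ = |77.9 − 66.0| / 17.4 = 0.6839
Noncentrality parameter: δ = d·√(n/2) = 0.6839 × √(33/2) = 2.7780
One-sided α = 0.1 → critical value z_{0.1} = 1.282.
Power = Φ(δ − 1.282) = Φ(1.496) = 0.9327.

Power ≈ 0.933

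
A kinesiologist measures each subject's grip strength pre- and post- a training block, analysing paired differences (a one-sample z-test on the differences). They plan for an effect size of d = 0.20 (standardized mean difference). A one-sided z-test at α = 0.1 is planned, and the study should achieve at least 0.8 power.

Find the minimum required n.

For power 0.8 need Φ(δ − z_{0.1}) = 0.8, so δ = z_{0.1} + z_{0.20} = 1.282 + 0.842 = 2.123.
δ = d·√n ⇒ n = (δ/d)² = (2.123 / 0.20)² = 112.70.
Rounding up, n = 113.

n = 113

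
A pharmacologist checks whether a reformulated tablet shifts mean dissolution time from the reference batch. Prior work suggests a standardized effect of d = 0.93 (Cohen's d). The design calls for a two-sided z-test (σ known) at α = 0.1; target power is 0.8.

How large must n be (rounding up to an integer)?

For power 0.8 need Φ(δ − z_{0.05}) = 0.8, so δ = z_{0.05} + z_{0.20} = 1.645 + 0.842 = 2.486.
(For δ > 0 the lower-tail rejection region contributes negligibly to power, so the one-term inversion is standard.)
δ = d·√n ⇒ n = (δ/d)² = (2.486 / 0.93)² = 7.15.
Rounding up, n = 8.

n = 8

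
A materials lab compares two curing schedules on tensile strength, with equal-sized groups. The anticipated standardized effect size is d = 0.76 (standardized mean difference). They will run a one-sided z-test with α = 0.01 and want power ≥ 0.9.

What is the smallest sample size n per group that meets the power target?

n = 46 per group

For power 0.9 need Φ(δ − z_{0.01}) = 0.9, so δ = z_{0.01} + z_{0.10} = 2.326 + 1.282 = 3.608.
δ = d·√(n/2) ⇒ n = 2(δ/d)² = 2 × (3.608 / 0.76)² = 45.07.
Round up to the next whole unit.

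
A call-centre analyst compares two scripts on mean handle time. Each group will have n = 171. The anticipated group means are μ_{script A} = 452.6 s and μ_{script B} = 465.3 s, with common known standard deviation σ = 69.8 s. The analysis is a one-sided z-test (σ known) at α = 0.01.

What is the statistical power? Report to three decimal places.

Power ≈ 0.260

Standardized effect: d = |μ_{script A} − μ_{script B}| / σ = |452.6 − 465.3| / 69.8 = 0.1819
Noncentrality parameter: δ = d·√(n/2) = 0.1819 × √(171/2) = 1.6824
Critical value for a one-sided test at α = 0.01: z_α = 2.326.
Power = P(Z > 2.326 − δ) = Φ(-0.644) = 0.2598.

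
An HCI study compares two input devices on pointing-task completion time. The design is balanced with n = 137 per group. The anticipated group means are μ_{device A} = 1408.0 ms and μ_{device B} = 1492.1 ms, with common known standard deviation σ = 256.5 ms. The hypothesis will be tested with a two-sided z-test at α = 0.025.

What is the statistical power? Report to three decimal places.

Standardized effect: d = |μ_{device A} − μ_{device B}| / σ = |1408.0 − 1492.1| / 256.5 = 0.3279
Noncentrality parameter: δ = d·√(n/2) = 0.3279 × √(137/2) = 2.7137
Critical value for a two-sided test at α = 0.025: z_{α/2} = 2.241.
Power = Φ(δ − 2.241) + Φ(−δ − 2.241) = Φ(0.472) + Φ(-4.955) = 0.6816 + 0.0000 = 0.6816.

Power ≈ 0.682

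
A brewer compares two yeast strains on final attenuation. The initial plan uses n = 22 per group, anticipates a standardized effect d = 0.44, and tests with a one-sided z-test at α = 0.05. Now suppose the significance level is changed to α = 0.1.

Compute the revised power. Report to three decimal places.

δ = d·√(n/2) = 0.44 × √(22/2) = 1.4593 (unchanged). New critical value: z_{0.1} = 1.282.
Revised power = P(Z > 1.282 − δ) = Φ(0.178) = 0.5705.

Power ≈ 0.571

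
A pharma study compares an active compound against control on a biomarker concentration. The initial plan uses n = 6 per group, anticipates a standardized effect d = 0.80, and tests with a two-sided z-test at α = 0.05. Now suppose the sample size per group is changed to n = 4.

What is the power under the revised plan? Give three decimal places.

Power ≈ 0.205

With n = 4 per group: δ = d·√(n/2) = 0.80 × √(4/2) = 1.1314. Critical value z_{0.025} = 1.960.
Revised power = Φ(δ − 1.960) + Φ(−δ − 1.960) = Φ(-0.829) + Φ(-3.091) = 0.2037 + 0.0010 = 0.2047.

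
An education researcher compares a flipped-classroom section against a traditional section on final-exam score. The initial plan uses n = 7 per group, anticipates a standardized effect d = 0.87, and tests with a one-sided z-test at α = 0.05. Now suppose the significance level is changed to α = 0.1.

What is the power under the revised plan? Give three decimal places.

δ = d·√(n/2) = 0.87 × √(7/2) = 1.6276 (unchanged). New critical value: z_{0.1} = 1.282.
Revised power = Φ(δ − 1.282) = Φ(0.346) = 0.6354.

Power ≈ 0.635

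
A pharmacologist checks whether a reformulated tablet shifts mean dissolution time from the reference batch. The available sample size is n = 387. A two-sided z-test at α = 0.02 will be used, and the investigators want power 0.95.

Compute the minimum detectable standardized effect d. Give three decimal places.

Required noncentrality: δ = z_{0.01} + z_{0.05} = 2.326 + 1.645 = 3.971.
(The second rejection-region term Φ(−δ − z_{α/2}) is negligible and dropped.)
δ = d·√n ⇒ d = δ/√n = 3.971/√387 = 0.2019.

d ≈ 0.202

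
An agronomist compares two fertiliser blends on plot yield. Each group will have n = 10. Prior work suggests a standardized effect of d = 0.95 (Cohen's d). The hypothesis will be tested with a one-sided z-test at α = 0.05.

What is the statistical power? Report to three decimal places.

Noncentrality parameter: λ = d·√(n/2) = 0.95 × √(10/2) = 2.1243
One-sided α = 0.05 → critical value z_{0.05} = 1.645.
Power = P(Z > 1.645 − λ) = Φ(0.479) = 0.6842.

Power ≈ 0.684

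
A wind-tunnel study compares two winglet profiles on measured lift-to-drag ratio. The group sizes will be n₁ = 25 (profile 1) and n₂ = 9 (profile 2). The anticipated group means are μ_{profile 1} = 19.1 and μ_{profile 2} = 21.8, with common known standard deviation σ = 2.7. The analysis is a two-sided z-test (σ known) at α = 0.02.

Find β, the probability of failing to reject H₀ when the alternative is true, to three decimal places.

Standardized effect: d = |μ_{profile 1} − μ_{profile 2}| / σ = |19.1 − 21.8| / 2.7 = 1.0000
Noncentrality parameter: δ = d / √(1/n₁ + 1/n₂) = 1.0000 / √(1/25 + 1/9) = 2.5725
Two-sided α = 0.02 → critical value z_{0.01} = 2.326.
Power = Φ(δ − 2.326) + Φ(−δ − 2.326) = Φ(0.246) + Φ(-4.899) = 0.5972 + 0.0000 = 0.5972.
Type II error: β = 1 − power = 1 − 0.5972 = 0.4028.

β ≈ 0.403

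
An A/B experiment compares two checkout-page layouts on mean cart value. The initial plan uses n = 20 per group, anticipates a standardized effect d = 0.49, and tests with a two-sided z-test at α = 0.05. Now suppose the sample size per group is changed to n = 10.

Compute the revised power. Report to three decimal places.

Power ≈ 0.195

With n = 10 per group: δ = d·√(n/2) = 0.49 × √(10/2) = 1.0957. Critical value z_{0.025} = 1.960.
Revised power = Φ(δ − 1.960) + Φ(−δ − 1.960) = Φ(-0.864) + Φ(-3.056) = 0.1937 + 0.0011 = 0.1948.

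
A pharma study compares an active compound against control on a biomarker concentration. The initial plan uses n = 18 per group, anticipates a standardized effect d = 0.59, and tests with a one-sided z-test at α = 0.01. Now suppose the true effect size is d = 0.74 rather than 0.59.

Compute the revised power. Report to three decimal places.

With d = 0.74: δ = d·√(n/2) = 0.74 × √(18/2) = 2.2200. Critical value z_{0.01} = 2.326.
Revised power = Φ(δ − 2.326) = Φ(-0.106) = 0.4577.

Power ≈ 0.458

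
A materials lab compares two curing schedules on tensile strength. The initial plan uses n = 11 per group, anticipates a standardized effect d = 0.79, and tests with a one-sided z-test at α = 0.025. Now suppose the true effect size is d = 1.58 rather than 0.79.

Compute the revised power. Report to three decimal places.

Power ≈ 0.960

With d = 1.58: δ = d·√(n/2) = 1.58 × √(11/2) = 3.7054. Critical value z_{0.025} = 1.960.
Revised power = P(Z > 1.960 − δ) = Φ(1.745) = 0.9595.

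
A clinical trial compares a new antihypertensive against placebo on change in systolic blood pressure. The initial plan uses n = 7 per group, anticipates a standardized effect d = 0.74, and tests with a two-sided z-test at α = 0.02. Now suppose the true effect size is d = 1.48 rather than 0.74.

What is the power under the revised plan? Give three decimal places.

With d = 1.48: δ = d·√(n/2) = 1.48 × √(7/2) = 2.7688. Critical value z_{0.01} = 2.326.
Revised power = Φ(δ − 2.326) + Φ(−δ − 2.326) = Φ(0.442) + Φ(-5.095) = 0.6709 + 0.0000 = 0.6709.

Power ≈ 0.671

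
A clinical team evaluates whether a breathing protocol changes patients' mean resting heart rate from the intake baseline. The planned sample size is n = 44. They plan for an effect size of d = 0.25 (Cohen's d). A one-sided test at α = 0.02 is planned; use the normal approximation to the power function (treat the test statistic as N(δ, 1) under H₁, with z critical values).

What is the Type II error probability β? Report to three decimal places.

β ≈ 0.654

Noncentrality parameter: δ = d·√n = 0.25 × √44 = 1.6583
Critical value for a one-sided test at α = 0.02: z_α = 2.054.
Power = Φ(δ − 2.054) = Φ(-0.395) = 0.3463.
Type II error: β = 1 − power = 1 − 0.3463 = 0.6537.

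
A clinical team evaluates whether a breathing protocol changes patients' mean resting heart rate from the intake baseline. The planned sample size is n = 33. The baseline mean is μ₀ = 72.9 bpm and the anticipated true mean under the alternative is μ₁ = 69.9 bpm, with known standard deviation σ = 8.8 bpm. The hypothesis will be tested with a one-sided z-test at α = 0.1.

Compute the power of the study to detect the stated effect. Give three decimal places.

Power ≈ 0.751

Standardized effect: d = |μ₁ − μ₀| / σ = |69.9 − 72.9| / 8.8 = 0.3409
Noncentrality parameter: δ = d·√n = 0.3409 × √33 = 1.9584
Critical value for a one-sided test at α = 0.1: z_α = 1.282.
Power = Φ(δ − 1.282) = Φ(0.677) = 0.7507.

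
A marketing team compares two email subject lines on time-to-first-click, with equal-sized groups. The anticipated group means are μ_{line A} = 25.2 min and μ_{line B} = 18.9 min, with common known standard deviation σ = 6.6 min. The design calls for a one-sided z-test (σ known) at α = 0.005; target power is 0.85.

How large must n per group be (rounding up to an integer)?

n = 29 per group

Standardized effect: d = |μ_{line A} − μ_{line B}| / σ = |25.2 − 18.9| / 6.6 = 0.9545
Set Φ(δ − 2.576) = 0.85; then δ − 2.576 = Φ⁻¹(0.85) = 1.036, giving δ = 3.612.
δ = d·√(n/2) ⇒ n = 2(δ/d)² = 2 × (3.612 / 0.9545)² = 28.64.
Rounding up, n = 29 per group.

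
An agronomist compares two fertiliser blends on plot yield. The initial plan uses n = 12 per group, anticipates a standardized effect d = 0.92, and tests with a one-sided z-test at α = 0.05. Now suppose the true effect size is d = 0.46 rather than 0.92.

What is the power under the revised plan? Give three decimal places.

Power ≈ 0.302

With d = 0.46: δ = d·√(n/2) = 0.46 × √(12/2) = 1.1268. Critical value z_{0.05} = 1.645.
Revised power = Φ(δ − 1.645) = Φ(-0.518) = 0.3022.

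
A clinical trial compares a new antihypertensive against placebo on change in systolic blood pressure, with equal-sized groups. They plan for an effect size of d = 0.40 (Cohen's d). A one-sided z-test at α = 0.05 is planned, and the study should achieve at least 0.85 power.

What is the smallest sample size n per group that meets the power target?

n = 90 per group

For power 0.85 need Φ(δ − z_{0.05}) = 0.85, so δ = z_{0.05} + z_{0.15} = 1.645 + 1.036 = 2.681.
δ = d·√(n/2) ⇒ n = 2(δ/d)² = 2 × (2.681 / 0.40)² = 89.87.
Rounding up, n = 90 per group.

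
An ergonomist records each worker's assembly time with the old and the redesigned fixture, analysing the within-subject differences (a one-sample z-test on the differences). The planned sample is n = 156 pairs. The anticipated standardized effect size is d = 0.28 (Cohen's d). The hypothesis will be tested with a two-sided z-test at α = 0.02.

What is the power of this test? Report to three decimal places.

Power ≈ 0.879

Noncentrality parameter: δ = d·√n = 0.28 × √156 = 3.4972
Two-sided α = 0.02 → critical value z_{0.01} = 2.326.
Power = Φ(δ − 2.326) + Φ(−δ − 2.326) = Φ(1.171) + Φ(-5.824) = 0.8792 + 0.0000 = 0.8792.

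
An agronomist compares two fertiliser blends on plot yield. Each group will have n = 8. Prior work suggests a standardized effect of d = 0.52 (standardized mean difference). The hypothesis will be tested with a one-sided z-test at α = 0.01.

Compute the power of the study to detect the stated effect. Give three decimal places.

Noncentrality parameter: δ = d·√(n/2) = 0.52 × √(8/2) = 1.0400
Critical value for a one-sided test at α = 0.01: z_α = 2.326.
Power = Φ(δ − 2.326) = Φ(-1.286) = 0.0992.

Power ≈ 0.099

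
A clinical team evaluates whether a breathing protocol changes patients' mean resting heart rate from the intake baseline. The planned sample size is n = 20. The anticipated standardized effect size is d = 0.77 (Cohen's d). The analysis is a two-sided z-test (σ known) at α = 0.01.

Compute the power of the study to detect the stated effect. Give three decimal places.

Power ≈ 0.807

Noncentrality parameter: δ = d·√n = 0.77 × √20 = 3.4435
Critical value for a two-sided test at α = 0.01: z_{α/2} = 2.576.
Power = Φ(δ − 2.576) + Φ(−δ − 2.576) = Φ(0.868) + Φ(-6.019) = 0.8072 + 0.0000 = 0.8072.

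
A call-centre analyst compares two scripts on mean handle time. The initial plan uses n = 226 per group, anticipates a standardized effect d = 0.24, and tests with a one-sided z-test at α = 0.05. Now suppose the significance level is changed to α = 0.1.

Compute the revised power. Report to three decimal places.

δ = d·√(n/2) = 0.24 × √(226/2) = 2.5512 (unchanged). New critical value: z_{0.1} = 1.282.
Revised power = Φ(δ − 1.282) = Φ(1.270) = 0.8979.

Power ≈ 0.898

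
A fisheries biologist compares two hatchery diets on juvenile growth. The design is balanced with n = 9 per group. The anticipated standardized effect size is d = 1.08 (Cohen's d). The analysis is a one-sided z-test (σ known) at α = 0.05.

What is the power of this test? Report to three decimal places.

Noncentrality parameter: δ = d·√(n/2) = 1.08 × √(9/2) = 2.2910
Critical value for a one-sided test at α = 0.05: z_α = 1.645.
Power = P(Z > 1.645 − δ) = Φ(0.646) = 0.7409.

Power ≈ 0.741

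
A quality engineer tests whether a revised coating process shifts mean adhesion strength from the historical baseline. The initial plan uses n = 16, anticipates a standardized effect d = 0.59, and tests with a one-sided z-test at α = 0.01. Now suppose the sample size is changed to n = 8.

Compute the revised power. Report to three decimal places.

With n = 8: δ = d·√n = 0.59 × √8 = 1.6688. Critical value z_{0.01} = 2.326.
Revised power = P(Z > 2.326 − δ) = Φ(-0.658) = 0.2554.

Power ≈ 0.255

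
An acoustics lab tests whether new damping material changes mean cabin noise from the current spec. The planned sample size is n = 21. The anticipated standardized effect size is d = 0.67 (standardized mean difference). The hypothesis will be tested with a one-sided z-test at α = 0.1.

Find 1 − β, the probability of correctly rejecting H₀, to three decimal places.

Power ≈ 0.963

Noncentrality parameter: δ = d·√n = 0.67 × √21 = 3.0703
Critical value for a one-sided test at α = 0.1: z_α = 1.282.
Power = Φ(δ − 1.282) = Φ(1.789) = 0.9632.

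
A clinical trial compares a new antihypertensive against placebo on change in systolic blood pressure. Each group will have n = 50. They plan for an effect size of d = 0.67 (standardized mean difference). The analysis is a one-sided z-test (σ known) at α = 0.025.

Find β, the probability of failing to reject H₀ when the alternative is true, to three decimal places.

Noncentrality parameter: δ = d·√(n/2) = 0.67 × √(50/2) = 3.3500
One-sided α = 0.025 → critical value z_{0.025} = 1.960.
Power = Φ(δ − 1.960) = Φ(1.390) = 0.9177.
Type II error: β = 1 − power = 1 − 0.9177 = 0.0823.

β ≈ 0.082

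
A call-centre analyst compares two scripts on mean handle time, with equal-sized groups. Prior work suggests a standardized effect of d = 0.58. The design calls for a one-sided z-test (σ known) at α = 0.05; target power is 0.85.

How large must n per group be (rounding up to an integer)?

Set Φ(δ − 1.645) = 0.85; then δ − 1.645 = Φ⁻¹(0.85) = 1.036, giving δ = 2.681.
δ = d·√(n/2) ⇒ n = 2(δ/d)² = 2 × (2.681 / 0.58)² = 42.74.
Round up to the next whole unit.

n = 43 per group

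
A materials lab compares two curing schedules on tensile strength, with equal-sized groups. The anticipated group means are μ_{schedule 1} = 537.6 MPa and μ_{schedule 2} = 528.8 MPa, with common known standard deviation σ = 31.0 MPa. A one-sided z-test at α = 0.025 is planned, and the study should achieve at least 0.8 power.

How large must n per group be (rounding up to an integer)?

n = 195 per group

Standardized effect: d = |μ_{schedule 1} − μ_{schedule 2}| / σ = |537.6 − 528.8| / 31.0 = 0.2839
For power 0.8 need Φ(δ − z_{0.025}) = 0.8, so δ = z_{0.025} + z_{0.20} = 1.960 + 0.842 = 2.802.
δ = d·√(n/2) ⇒ n = 2(δ/d)² = 2 × (2.802 / 0.2839)² = 194.80.
Rounding up, n = 195 per group.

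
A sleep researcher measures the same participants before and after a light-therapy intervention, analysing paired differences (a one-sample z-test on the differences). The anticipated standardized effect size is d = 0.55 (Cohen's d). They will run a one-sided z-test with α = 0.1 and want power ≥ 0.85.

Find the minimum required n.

For power 0.85 need Φ(δ − z_{0.1}) = 0.85, so δ = z_{0.1} + z_{0.15} = 1.282 + 1.036 = 2.318.
δ = d·√n ⇒ n = (δ/d)² = (2.318 / 0.55)² = 17.76.
Round up to the next whole unit.

n = 18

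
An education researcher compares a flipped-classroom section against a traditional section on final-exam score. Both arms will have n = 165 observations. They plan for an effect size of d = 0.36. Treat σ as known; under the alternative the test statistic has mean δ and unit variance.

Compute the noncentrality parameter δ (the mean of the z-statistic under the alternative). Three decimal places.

δ ≈ 3.270

δ = d·√(n/2) = 0.36 × √(165/2) = 3.2699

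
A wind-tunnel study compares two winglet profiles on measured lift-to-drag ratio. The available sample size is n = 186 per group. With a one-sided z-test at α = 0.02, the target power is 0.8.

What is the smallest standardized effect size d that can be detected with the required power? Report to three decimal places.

Required noncentrality: δ = z_{0.02} + z_{0.20} = 2.054 + 0.842 = 2.895.
δ = d·√(n/2) ⇒ d = δ/√(n/2) = 2.895/√(186/2) = 0.3002.

d ≈ 0.300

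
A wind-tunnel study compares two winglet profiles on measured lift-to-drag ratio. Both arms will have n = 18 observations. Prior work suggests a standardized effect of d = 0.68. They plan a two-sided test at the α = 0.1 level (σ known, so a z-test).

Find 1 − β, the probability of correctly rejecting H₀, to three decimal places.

Power ≈ 0.654

Noncentrality parameter: δ = d·√(n/2) = 0.68 × √(18/2) = 2.0400
Two-sided α = 0.1 → critical value z_{0.05} = 1.645.
Power = Φ(δ − 1.645) + Φ(−δ − 1.645) = Φ(0.395) + Φ(-3.685) = 0.6536 + 0.0001 = 0.6537.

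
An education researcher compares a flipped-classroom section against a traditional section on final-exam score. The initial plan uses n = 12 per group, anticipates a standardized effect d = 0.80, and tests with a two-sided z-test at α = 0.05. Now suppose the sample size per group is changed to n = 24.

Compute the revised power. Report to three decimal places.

Power ≈ 0.791

With n = 24 per group: δ = d·√(n/2) = 0.80 × √(24/2) = 2.7713. Critical value z_{0.025} = 1.960.
Revised power = Φ(δ − 1.960) + Φ(−δ − 1.960) = Φ(0.811) + Φ(-4.731) = 0.7914 + 0.0000 = 0.7914.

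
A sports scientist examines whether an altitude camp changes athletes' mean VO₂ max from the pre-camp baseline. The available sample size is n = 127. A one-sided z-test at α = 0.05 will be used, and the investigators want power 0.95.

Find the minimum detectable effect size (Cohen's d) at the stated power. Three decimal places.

d ≈ 0.292

Required noncentrality: δ = z_{0.05} + z_{0.05} = 1.645 + 1.645 = 3.290.
δ = d·√n ⇒ d = δ/√n = 3.290/√127 = 0.2919.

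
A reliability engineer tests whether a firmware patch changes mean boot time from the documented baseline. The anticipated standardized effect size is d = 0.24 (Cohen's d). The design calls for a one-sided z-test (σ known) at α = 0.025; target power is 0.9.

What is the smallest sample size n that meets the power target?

For power 0.9 need Φ(δ − z_{0.025}) = 0.9, so δ = z_{0.025} + z_{0.10} = 1.960 + 1.282 = 3.242.
δ = d·√n ⇒ n = (δ/d)² = (3.242 / 0.24)² = 182.42.
Rounding up, n = 183.

n = 183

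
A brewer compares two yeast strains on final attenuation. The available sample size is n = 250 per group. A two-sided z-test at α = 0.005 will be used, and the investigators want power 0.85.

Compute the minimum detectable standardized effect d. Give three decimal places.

Required noncentrality: δ = z_{0.0025} + z_{0.15} = 2.807 + 1.036 = 3.843.
(The second rejection-region term Φ(−δ − z_{α/2}) is negligible and dropped.)
δ = d·√(n/2) ⇒ d = δ/√(n/2) = 3.843/√(250/2) = 0.3438.

d ≈ 0.344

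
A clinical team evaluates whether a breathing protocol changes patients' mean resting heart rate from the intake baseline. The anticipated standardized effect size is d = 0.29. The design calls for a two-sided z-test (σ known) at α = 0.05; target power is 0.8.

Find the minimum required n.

n = 94

Set Φ(δ − 1.960) = 0.8; then δ − 1.960 = Φ⁻¹(0.8) = 0.842, giving δ = 2.802.
(The Φ(−δ − z_{α/2}) term is vanishingly small for δ > 0 and is dropped in the standard sample-size formula.)
δ = d·√n ⇒ n = (δ/d)² = (2.802 / 0.29)² = 93.33.
Round up to the next whole unit.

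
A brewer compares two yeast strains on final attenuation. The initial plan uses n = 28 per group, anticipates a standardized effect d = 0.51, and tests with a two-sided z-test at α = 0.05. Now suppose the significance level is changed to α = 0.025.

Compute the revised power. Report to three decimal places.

Power ≈ 0.370

δ = d·√(n/2) = 0.51 × √(28/2) = 1.9082 (unchanged). New critical value: z_{0.0125} = 2.241.
Revised power = Φ(δ − 2.241) + Φ(−δ − 2.241) = Φ(-0.333) + Φ(-4.150) = 0.3695 + 0.0000 = 0.3695.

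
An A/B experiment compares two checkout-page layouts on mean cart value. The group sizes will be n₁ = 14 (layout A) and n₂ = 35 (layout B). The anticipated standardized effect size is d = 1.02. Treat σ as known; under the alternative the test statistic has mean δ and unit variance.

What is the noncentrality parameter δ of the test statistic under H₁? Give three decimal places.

δ = d / √(1/n₁ + 1/n₂) = 1.02 / √(1/14 + 1/35) = 3.2255

δ ≈ 3.226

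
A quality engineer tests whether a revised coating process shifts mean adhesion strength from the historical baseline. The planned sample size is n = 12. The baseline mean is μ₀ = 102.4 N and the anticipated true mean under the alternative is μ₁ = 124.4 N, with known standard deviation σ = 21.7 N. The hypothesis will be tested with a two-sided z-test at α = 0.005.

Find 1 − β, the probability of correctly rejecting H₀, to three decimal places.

Standardized effect: d = |μ₁ − μ₀| / σ = |124.4 − 102.4| / 21.7 = 1.0138
Noncentrality parameter: δ = d·√n = 1.0138 × √12 = 3.5120
Two-sided α = 0.005 → critical value z_{0.0025} = 2.807.
Power = Φ(δ − 2.807) + Φ(−δ − 2.807) = Φ(0.705) + Φ(-6.319) = 0.7596 + 0.0000 = 0.7596.

Power ≈ 0.760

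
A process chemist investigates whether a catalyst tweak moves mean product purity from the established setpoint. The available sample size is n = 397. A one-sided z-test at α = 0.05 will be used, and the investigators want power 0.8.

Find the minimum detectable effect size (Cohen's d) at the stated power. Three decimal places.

d ≈ 0.125

Required noncentrality: δ = z_{0.05} + z_{0.20} = 1.645 + 0.842 = 2.486.
δ = d·√n ⇒ d = δ/√n = 2.486/√397 = 0.1248.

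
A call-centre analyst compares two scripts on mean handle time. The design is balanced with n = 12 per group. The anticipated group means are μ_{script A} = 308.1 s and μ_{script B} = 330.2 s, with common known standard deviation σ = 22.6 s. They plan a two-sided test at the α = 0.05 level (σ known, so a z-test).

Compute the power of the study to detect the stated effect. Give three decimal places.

Standardized effect: d = |μ_{script A} − μ_{script B}| / σ = |308.1 − 330.2| / 22.6 = 0.9779
Noncentrality parameter: δ = d·√(n/2) = 0.9779 × √(12/2) = 2.3953
Critical value for a two-sided test at α = 0.05: z_{α/2} = 1.960.
Power = Φ(δ − 1.960) + Φ(−δ − 1.960) = Φ(0.435) + Φ(-4.355) = 0.6683 + 0.0000 = 0.6683.

Power ≈ 0.668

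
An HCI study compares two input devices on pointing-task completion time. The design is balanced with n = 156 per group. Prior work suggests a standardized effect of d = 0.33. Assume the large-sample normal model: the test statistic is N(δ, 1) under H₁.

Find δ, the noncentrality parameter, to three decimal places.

δ = d·√(n/2) = 0.33 × √(156/2) = 2.9145

δ ≈ 2.914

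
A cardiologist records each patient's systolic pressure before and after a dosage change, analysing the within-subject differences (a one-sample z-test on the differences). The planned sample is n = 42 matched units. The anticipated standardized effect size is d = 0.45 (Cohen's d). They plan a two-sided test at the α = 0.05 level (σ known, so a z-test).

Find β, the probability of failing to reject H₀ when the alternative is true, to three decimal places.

β ≈ 0.169

Noncentrality parameter: δ = d·√n = 0.45 × √42 = 2.9163
Critical value for a two-sided test at α = 0.05: z_{α/2} = 1.960.
Power = Φ(δ − 1.960) + Φ(−δ − 1.960) = Φ(0.956) + Φ(-4.876) = 0.8306 + 0.0000 = 0.8306.
Type II error: β = 1 − power = 1 − 0.8306 = 0.1694.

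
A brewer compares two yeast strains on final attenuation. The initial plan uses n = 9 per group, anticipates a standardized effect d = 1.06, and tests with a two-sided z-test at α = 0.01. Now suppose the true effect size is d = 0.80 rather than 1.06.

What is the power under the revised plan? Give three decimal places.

With d = 0.80: δ = d·√(n/2) = 0.80 × √(9/2) = 1.6971. Critical value z_{0.005} = 2.576.
Revised power = Φ(δ − 2.576) + Φ(−δ − 2.576) = Φ(-0.879) + Φ(-4.273) = 0.1898 + 0.0000 = 0.1898.

Power ≈ 0.190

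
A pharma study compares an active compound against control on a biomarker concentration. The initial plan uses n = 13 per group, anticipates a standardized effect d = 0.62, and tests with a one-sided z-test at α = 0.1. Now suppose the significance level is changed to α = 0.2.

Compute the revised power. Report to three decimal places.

Power ≈ 0.770

δ = d·√(n/2) = 0.62 × √(13/2) = 1.5807 (unchanged). New critical value: z_{0.2} = 0.842.
Revised power = Φ(δ − 0.842) = Φ(0.739) = 0.7701.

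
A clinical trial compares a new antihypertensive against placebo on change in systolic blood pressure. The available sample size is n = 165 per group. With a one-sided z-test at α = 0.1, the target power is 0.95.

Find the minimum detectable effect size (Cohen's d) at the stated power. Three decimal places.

Need Φ(δ − 1.282) = 0.95, so δ = 1.282 + 1.645 = 2.926.
δ = d·√(n/2) ⇒ d = δ/√(n/2) = 2.926/√(165/2) = 0.3222.

d ≈ 0.322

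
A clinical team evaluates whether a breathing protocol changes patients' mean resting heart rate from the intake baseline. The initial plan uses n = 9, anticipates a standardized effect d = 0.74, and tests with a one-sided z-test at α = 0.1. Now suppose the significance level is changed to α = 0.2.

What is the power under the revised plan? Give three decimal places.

Power ≈ 0.916

δ = d·√n = 0.74 × √9 = 2.2200 (unchanged). New critical value: z_{0.2} = 0.842.
Revised power = Φ(δ − 0.842) = Φ(1.378) = 0.9160.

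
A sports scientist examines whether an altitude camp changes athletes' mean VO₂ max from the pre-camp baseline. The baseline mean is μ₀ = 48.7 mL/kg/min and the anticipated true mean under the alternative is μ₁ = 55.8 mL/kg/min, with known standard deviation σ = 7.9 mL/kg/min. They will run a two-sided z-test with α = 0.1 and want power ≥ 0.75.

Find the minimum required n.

Standardized effect: d = |μ₁ − μ₀| / σ = |55.8 − 48.7| / 7.9 = 0.8987
Set Φ(δ − 1.645) = 0.75; then δ − 1.645 = Φ⁻¹(0.75) = 0.674, giving δ = 2.319.
(Ignoring the negligible lower-tail rejection probability gives the usual closed-form inversion.)
δ = d·√n ⇒ n = (δ/d)² = (2.319 / 0.8987)² = 6.66.
Round up to the next whole unit.

n = 7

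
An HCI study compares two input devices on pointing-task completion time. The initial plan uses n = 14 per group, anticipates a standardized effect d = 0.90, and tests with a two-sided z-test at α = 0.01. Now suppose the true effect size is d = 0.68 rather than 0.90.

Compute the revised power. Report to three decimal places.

With d = 0.68: δ = d·√(n/2) = 0.68 × √(14/2) = 1.7991. Critical value z_{0.005} = 2.576.
Revised power = Φ(δ − 2.576) + Φ(−δ − 2.576) = Φ(-0.777) + Φ(-4.375) = 0.2187 + 0.0000 = 0.2187.

Power ≈ 0.219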